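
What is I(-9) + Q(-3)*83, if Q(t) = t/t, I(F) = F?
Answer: 74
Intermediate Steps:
Q(t) = 1
I(-9) + Q(-3)*83 = -9 + 1*83 = -9 + 83 = 74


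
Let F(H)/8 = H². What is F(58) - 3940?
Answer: 22972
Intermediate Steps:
F(H) = 8*H²
F(58) - 3940 = 8*58² - 3940 = 8*3364 - 3940 = 26912 - 3940 = 22972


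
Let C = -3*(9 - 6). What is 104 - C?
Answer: 113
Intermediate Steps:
C = -9 (C = -3*3 = -9)
104 - C = 104 - 1*(-9) = 104 + 9 = 113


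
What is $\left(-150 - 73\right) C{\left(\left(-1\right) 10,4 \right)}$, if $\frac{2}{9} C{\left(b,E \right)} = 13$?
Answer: $- \frac{26091}{2} \approx -13046.0$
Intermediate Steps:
$C{\left(b,E \right)} = \frac{117}{2}$ ($C{\left(b,E \right)} = \frac{9}{2} \cdot 13 = \frac{117}{2}$)
$\left(-150 - 73\right) C{\left(\left(-1\right) 10,4 \right)} = \left(-150 - 73\right) \frac{117}{2} = \left(-223\right) \frac{117}{2} = - \frac{26091}{2}$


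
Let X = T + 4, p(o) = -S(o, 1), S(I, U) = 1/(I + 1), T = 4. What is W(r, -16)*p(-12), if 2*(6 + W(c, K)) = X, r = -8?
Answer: -2/11 ≈ -0.18182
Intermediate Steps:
S(I, U) = 1/(1 + I)
p(o) = -1/(1 + o)
X = 8 (X = 4 + 4 = 8)
W(c, K) = -2 (W(c, K) = -6 + (½)*8 = -6 + 4 = -2)
W(r, -16)*p(-12) = -(-2)/(1 - 12) = -(-2)/(-11) = -(-2)*(-1)/11 = -2*1/11 = -2/11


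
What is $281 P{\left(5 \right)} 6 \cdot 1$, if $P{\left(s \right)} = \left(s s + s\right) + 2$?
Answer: $53952$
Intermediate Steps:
$P{\left(s \right)} = 2 + s + s^{2}$ ($P{\left(s \right)} = \left(s^{2} + s\right) + 2 = \left(s + s^{2}\right) + 2 = 2 + s + s^{2}$)
$281 P{\left(5 \right)} 6 \cdot 1 = 281 \left(2 + 5 + 5^{2}\right) 6 \cdot 1 = 281 \left(2 + 5 + 25\right) 6 \cdot 1 = 281 \cdot 32 \cdot 6 \cdot 1 = 281 \cdot 192 \cdot 1 = 281 \cdot 192 = 53952$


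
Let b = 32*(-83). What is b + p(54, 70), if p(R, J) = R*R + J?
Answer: 330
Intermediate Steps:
b = -2656
p(R, J) = J + R² (p(R, J) = R² + J = J + R²)
b + p(54, 70) = -2656 + (70 + 54²) = -2656 + (70 + 2916) = -2656 + 2986 = 330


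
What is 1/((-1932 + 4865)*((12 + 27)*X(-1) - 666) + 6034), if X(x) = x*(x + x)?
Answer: -1/1718570 ≈ -5.8188e-7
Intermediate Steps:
X(x) = 2*x**2 (X(x) = x*(2*x) = 2*x**2)
1/((-1932 + 4865)*((12 + 27)*X(-1) - 666) + 6034) = 1/((-1932 + 4865)*((12 + 27)*(2*(-1)**2) - 666) + 6034) = 1/(2933*(39*(2*1) - 666) + 6034) = 1/(2933*(39*2 - 666) + 6034) = 1/(2933*(78 - 666) + 6034) = 1/(2933*(-588) + 6034) = 1/(-1724604 + 6034) = 1/(-1718570) = -1/1718570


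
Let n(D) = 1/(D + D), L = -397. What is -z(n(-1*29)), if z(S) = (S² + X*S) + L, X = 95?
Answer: 1341017/3364 ≈ 398.64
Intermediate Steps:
n(D) = 1/(2*D)
z(S) = -397 + S² + 95*S (z(S) = (S² + 95*S) - 397 = -397 + S² + 95*S)
-z(n(-1*29)) = -(-397 + (1/(2*((-1*29))))² + 95*(1/(2*((-1*29))))) = -(-397 + ((½)/(-29))² + 95*((½)/(-29))) = -(-397 + ((½)*(-1/29))² + 95*((½)*(-1/29))) = -(-397 + (-1/58)² + 95*(-1/58)) = -(-397 + 1/3364 - 95/58) = -1*(-1341017/3364) = 1341017/3364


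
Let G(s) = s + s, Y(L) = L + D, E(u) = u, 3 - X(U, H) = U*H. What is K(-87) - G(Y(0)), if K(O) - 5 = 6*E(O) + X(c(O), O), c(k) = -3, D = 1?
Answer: -777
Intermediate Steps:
X(U, H) = 3 - H*U (X(U, H) = 3 - U*H = 3 - H*U)
Y(L) = 1 + L (Y(L) = L + 1 = 1 + L)
G(s) = 2*s
K(O) = 8 + 9*O (K(O) = 5 + (6*O + (3 - 1*O*(-3))) = 5 + (6*O + (3 + 3*O)) = 5 + (3 + 9*O) = 8 + 9*O)
K(-87) - G(Y(0)) = (8 + 9*(-87)) - 2*(1 + 0) = (8 - 783) - 2 = -775 - 1*2 = -775 - 2 = -777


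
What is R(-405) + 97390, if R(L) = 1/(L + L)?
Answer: 78885899/810 ≈ 97390.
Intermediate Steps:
R(L) = 1/(2*L)
R(-405) + 97390 = (½)/(-405) + 97390 = (½)*(-1/405) + 97390 = -1/810 + 97390 = 78885899/810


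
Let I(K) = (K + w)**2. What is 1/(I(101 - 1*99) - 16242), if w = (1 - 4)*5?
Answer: -1/16073 ≈ -6.2216e-5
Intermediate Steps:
w = -15 (w = -3*5 = -15)
I(K) = (-15 + K)**2 (I(K) = (K - 15)**2 = (-15 + K)**2)
1/(I(101 - 1*99) - 16242) = 1/((-15 + (101 - 1*99))**2 - 16242) = 1/((-15 + (101 - 99))**2 - 16242) = 1/((-15 + 2)**2 - 16242) = 1/((-13)**2 - 16242) = 1/(169 - 16242) = 1/(-16073) = -1/16073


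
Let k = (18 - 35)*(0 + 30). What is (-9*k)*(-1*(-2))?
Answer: 9180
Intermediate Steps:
k = -510 (k = -17*30 = -510)
(-9*k)*(-1*(-2)) = (-9*(-510))*(-1*(-2)) = 4590*2 = 9180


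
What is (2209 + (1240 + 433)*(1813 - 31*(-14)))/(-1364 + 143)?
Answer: -3761440/1221 ≈ -3080.6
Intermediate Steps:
(2209 + (1240 + 433)*(1813 - 31*(-14)))/(-1364 + 143) = (2209 + 1673*(1813 + 434))/(-1221) = (2209 + 1673*2247)*(-1/1221) = (2209 + 3759231)*(-1/1221) = 3761440*(-1/1221) = -3761440/1221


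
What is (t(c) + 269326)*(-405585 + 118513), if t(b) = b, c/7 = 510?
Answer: -78340800512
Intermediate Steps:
c = 3570 (c = 7*510 = 3570)
(t(c) + 269326)*(-405585 + 118513) = (3570 + 269326)*(-405585 + 118513) = 272896*(-287072) = -78340800512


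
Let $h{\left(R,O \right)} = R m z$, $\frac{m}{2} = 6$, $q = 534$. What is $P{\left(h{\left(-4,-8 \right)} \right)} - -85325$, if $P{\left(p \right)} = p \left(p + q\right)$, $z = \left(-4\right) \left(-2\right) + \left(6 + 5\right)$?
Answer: $430061$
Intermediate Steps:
$m = 12$ ($m = 2 \cdot 6 = 12$)
$z = 19$ ($z = 8 + 11 = 19$)
$h{\left(R,O \right)} = 228 R$ ($h{\left(R,O \right)} = R 12 \cdot 19 = 12 R 19 = 228 R$)
$P{\left(p \right)} = p \left(534 + p\right)$ ($P{\left(p \right)} = p \left(p + 534\right) = p \left(534 + p\right)$)
$P{\left(h{\left(-4,-8 \right)} \right)} - -85325 = 228 \left(-4\right) \left(534 + 228 \left(-4\right)\right) - -85325 = - 912 \left(534 - 912\right) + 85325 = \left(-912\right) \left(-378\right) + 85325 = 344736 + 85325 = 430061$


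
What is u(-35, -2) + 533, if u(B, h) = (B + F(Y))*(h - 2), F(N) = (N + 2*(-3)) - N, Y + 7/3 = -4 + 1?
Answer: 697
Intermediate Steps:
Y = -16/3 (Y = -7/3 + (-4 + 1) = -7/3 - 3 = -16/3 ≈ -5.3333)
F(N) = -6 (F(N) = (N - 6) - N = (-6 + N) - N = -6)
u(B, h) = (-6 + B)*(-2 + h) (u(B, h) = (B - 6)*(h - 2) = (-6 + B)*(-2 + h))
u(-35, -2) + 533 = (12 - 6*(-2) - 2*(-35) - 35*(-2)) + 533 = (12 + 12 + 70 + 70) + 533 = 164 + 533 = 697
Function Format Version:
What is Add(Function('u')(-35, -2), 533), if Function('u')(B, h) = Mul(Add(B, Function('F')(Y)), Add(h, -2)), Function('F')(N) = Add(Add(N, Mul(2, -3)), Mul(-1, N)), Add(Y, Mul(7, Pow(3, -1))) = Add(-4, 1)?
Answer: 697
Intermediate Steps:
Y = Rational(-16, 3) (Y = Add(Rational(-7, 3), Add(-4, 1)) = Add(Rational(-7, 3), -3) = Rational(-16, 3) ≈ -5.3333)
Function('F')(N) = -6 (Function('F')(N) = Add(Add(N, -6), Mul(-1, N)) = Add(Add(-6, N), Mul(-1, N)) = -6)
Function('u')(B, h) = Mul(Add(-6, B), Add(-2, h)) (Function('u')(B, h) = Mul(Add(B, -6), Add(h, -2)) = Mul(Add(-6, B), Add(-2, h)))
Add(Function('u')(-35, -2), 533) = Add(Add(12, Mul(-6, -2), Mul(-2, -35), Mul(-35, -2)), 533) = Add(Add(12, 12, 70, 70), 533) = Add(164, 533) = 697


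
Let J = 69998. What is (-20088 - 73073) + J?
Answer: -23163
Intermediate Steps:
(-20088 - 73073) + J = (-20088 - 73073) + 69998 = -93161 + 69998 = -23163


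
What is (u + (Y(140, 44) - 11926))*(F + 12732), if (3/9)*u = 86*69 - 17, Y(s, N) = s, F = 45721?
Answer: 348672145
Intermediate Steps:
u = 17751 (u = 3*(86*69 - 17) = 3*(5934 - 17) = 3*5917 = 17751)
(u + (Y(140, 44) - 11926))*(F + 12732) = (17751 + (140 - 11926))*(45721 + 12732) = (17751 - 11786)*58453 = 5965*58453 = 348672145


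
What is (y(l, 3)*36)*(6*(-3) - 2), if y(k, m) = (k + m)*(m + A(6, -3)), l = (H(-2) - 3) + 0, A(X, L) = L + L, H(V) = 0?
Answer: 0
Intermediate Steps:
A(X, L) = 2*L
l = -3 (l = (0 - 3) + 0 = -3 + 0 = -3)
y(k, m) = (-6 + m)*(k + m) (y(k, m) = (k + m)*(m + 2*(-3)) = (k + m)*(m - 6) = (k + m)*(-6 + m) = (-6 + m)*(k + m))
(y(l, 3)*36)*(6*(-3) - 2) = ((3**2 - 6*(-3) - 6*3 - 3*3)*36)*(6*(-3) - 2) = ((9 + 18 - 18 - 9)*36)*(-18 - 2) = (0*36)*(-20) = 0*(-20) = 0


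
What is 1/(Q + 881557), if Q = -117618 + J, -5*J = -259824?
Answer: 5/4079519 ≈ 1.2256e-6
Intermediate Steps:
J = 259824/5 (J = -⅕*(-259824) = 259824/5 ≈ 51965.)
Q = -328266/5 (Q = -117618 + 259824/5 = -328266/5 ≈ -65653.)
1/(Q + 881557) = 1/(-328266/5 + 881557) = 1/(4079519/5) = 5/4079519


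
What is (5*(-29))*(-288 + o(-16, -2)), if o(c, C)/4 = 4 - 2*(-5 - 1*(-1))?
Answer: 34800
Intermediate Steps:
o(c, C) = 48 (o(c, C) = 4*(4 - 2*(-5 - 1*(-1))) = 4*(4 - 2*(-5 + 1)) = 4*(4 - 2*(-4)) = 4*(4 + 8) = 4*12 = 48)
(5*(-29))*(-288 + o(-16, -2)) = (5*(-29))*(-288 + 48) = -145*(-240) = 34800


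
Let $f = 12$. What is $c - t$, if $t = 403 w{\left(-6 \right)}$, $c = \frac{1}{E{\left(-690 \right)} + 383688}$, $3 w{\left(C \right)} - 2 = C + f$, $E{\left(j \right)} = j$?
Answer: $- \frac{411595183}{382998} \approx -1074.7$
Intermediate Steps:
$w{\left(C \right)} = \frac{14}{3} + \frac{C}{3}$ ($w{\left(C \right)} = \frac{2}{3} + \frac{C + 12}{3} = \frac{2}{3} + \frac{12 + C}{3} = \frac{2}{3} + \left(4 + \frac{C}{3}\right) = \frac{14}{3} + \frac{C}{3}$)
$c = \frac{1}{382998}$ ($c = \frac{1}{-690 + 383688} = \frac{1}{382998} \approx 2.611 \cdot 10^{-6}$)
$t = \frac{3224}{3}$ ($t = 403 \left(\frac{14}{3} + \frac{1}{3} \left(-6\right)\right) = 403 \left(\frac{14}{3} - 2\right) = 403 \cdot \frac{8}{3} = \frac{3224}{3} \approx 1074.7$)
$c - t = \frac{1}{382998} - \frac{3224}{3} = - \frac{411595183}{382998}$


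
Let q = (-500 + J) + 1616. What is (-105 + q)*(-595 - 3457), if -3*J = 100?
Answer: -11884516/3 ≈ -3.9615e+6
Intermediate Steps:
J = -100/3 (J = -⅓*100 = -100/3 ≈ -33.333)
q = 3248/3 (q = (-500 - 100/3) + 1616 = -1600/3 + 1616 = 3248/3 ≈ 1082.7)
(-105 + q)*(-595 - 3457) = (-105 + 3248/3)*(-595 - 3457) = (2933/3)*(-4052) = -11884516/3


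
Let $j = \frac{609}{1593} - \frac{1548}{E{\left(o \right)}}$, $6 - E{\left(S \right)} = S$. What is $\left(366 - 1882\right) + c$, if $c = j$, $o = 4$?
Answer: $- \frac{1215787}{531} \approx -2289.6$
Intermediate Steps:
$E{\left(S \right)} = 6 - S$
$j = - \frac{410791}{531}$ ($j = \frac{609}{1593} - \frac{1548}{6 - 4} = 609 \cdot \frac{1}{1593} - \frac{1548}{6 - 4} = \frac{203}{531} - \frac{1548}{2} = \frac{203}{531} - 774 = - \frac{410791}{531} \approx -773.62$)
$c = - \frac{410791}{531} \approx -773.62$
$\left(366 - 1882\right) + c = \left(366 - 1882\right) - \frac{410791}{531} = -1516 - \frac{410791}{531} = - \frac{1215787}{531}$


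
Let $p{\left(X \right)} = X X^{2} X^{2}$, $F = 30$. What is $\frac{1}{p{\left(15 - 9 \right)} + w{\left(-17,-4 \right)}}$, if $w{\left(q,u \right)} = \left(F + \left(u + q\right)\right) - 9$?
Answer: $\frac{1}{7776} \approx 0.0001286$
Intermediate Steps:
$w{\left(q,u \right)} = 21 + q + u$ ($w{\left(q,u \right)} = \left(30 + \left(u + q\right)\right) - 9 = \left(30 + \left(q + u\right)\right) - 9 = \left(30 + q + u\right) - 9 = 21 + q + u$)
$p{\left(X \right)} = X^{5}$ ($p{\left(X \right)} = X^{3} X^{2} = X^{5}$)
$\frac{1}{p{\left(15 - 9 \right)} + w{\left(-17,-4 \right)}} = \frac{1}{\left(15 - 9\right)^{5} - 0} = \frac{1}{\left(15 - 9\right)^{5} + 0} = \frac{1}{6^{5} + 0} = \frac{1}{7776 + 0} = \frac{1}{7776}$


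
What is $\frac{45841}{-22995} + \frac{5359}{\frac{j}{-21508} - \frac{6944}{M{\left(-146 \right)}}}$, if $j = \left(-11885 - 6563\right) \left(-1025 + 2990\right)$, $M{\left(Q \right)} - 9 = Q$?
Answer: $\frac{32150832179377}{29408566447260} \approx 1.0932$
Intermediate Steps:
$M{\left(Q \right)} = 9 + Q$
$j = -36250320$ ($j = \left(-18448\right) 1965 = -36250320$)
$\frac{45841}{-22995} + \frac{5359}{\frac{j}{-21508} - \frac{6944}{M{\left(-146 \right)}}} = \frac{45841}{-22995} + \frac{5359}{- \frac{36250320}{-21508} - \frac{6944}{9 - 146}} = 45841 \left(- \frac{1}{22995}\right) + \frac{5359}{\left(-36250320\right) \left(- \frac{1}{21508}\right) - \frac{6944}{-137}} = - \frac{45841}{22995} + \frac{5359}{\frac{9062580}{5377} - - \frac{6944}{137}} = - \frac{45841}{22995} + \frac{5359}{\frac{9062580}{5377} + \frac{6944}{137}} = - \frac{45841}{22995} + \frac{5359}{\frac{1278911348}{736649}} = - \frac{45841}{22995} + 5359 \cdot \frac{736649}{1278911348} = - \frac{45841}{22995} + \frac{3947701991}{1278911348} = \frac{32150832179377}{29408566447260}$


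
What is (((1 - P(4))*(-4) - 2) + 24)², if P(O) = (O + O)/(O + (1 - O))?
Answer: 2500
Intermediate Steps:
P(O) = 2*O (P(O) = (2*O)/1 = (2*O)*1 = 2*O)
(((1 - P(4))*(-4) - 2) + 24)² = (((1 - 2*4)*(-4) - 2) + 24)² = (((1 - 1*8)*(-4) - 2) + 24)² = (((1 - 8)*(-4) - 2) + 24)² = ((-7*(-4) - 2) + 24)² = ((28 - 2) + 24)² = (26 + 24)² = 50² = 2500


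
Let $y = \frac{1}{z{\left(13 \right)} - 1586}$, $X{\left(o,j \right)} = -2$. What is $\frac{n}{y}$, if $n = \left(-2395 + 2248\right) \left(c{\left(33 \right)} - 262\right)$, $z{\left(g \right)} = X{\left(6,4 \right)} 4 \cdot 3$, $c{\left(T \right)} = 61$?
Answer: $-47570670$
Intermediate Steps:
$z{\left(g \right)} = -24$ ($z{\left(g \right)} = \left(-2\right) 4 \cdot 3 = \left(-8\right) 3 = -24$)
$n = 29547$ ($n = \left(-2395 + 2248\right) \left(61 - 262\right) = \left(-147\right) \left(-201\right) = 29547$)
$y = - \frac{1}{1610}$ ($y = \frac{1}{-24 - 1586} = \frac{1}{-1610} = - \frac{1}{1610} \approx -0.00062112$)
$\frac{n}{y} = \frac{29547}{- \frac{1}{1610}} = 29547 \left(-1610\right) = -47570670$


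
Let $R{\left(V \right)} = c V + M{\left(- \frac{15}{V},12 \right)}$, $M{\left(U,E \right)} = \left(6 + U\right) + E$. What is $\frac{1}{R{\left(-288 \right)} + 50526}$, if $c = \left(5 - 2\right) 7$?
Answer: $\frac{96}{4271621} \approx 2.2474 \cdot 10^{-5}$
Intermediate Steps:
$M{\left(U,E \right)} = 6 + E + U$
$c = 21$ ($c = 3 \cdot 7 = 21$)
$R{\left(V \right)} = 18 - \frac{15}{V} + 21 V$ ($R{\left(V \right)} = 21 V + \left(6 + 12 - \frac{15}{V}\right) = 21 V + \left(18 - \frac{15}{V}\right) = 18 - \frac{15}{V} + 21 V$)
$\frac{1}{R{\left(-288 \right)} + 50526} = \frac{1}{\left(18 - \frac{15}{-288} + 21 \left(-288\right)\right) + 50526} = \frac{1}{\left(18 - - \frac{5}{96} - 6048\right) + 50526} = \frac{1}{\left(18 + \frac{5}{96} - 6048\right) + 50526} = \frac{1}{- \frac{578875}{96} + 50526} = \frac{1}{\frac{4271621}{96}} = \frac{96}{4271621}$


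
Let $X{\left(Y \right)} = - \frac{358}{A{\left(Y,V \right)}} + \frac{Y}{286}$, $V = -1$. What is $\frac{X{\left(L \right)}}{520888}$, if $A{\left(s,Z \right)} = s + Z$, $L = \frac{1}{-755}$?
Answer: $\frac{1823866217}{2657230045470} \approx 0.00068638$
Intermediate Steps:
$L = - \frac{1}{755} \approx -0.0013245$
$A{\left(s,Z \right)} = Z + s$
$X{\left(Y \right)} = - \frac{358}{-1 + Y} + \frac{Y}{286}$
$\frac{X{\left(L \right)}}{520888} = \frac{\frac{1}{286} \frac{1}{-1 - \frac{1}{755}} \left(-102388 - \frac{-1 - \frac{1}{755}}{755}\right)}{520888} = \frac{-102388 - - \frac{756}{570025}}{286 \left(- \frac{756}{755}\right)} \frac{1}{520888} = \frac{1}{286} \left(- \frac{755}{756}\right) \left(-102388 + \frac{756}{570025}\right) \frac{1}{520888} = \frac{1}{286} \left(- \frac{755}{756}\right) \left(- \frac{58363718944}{570025}\right) \frac{1}{520888} = \frac{7295464868}{20405385} \cdot \frac{1}{520888} = \frac{1823866217}{2657230045470}$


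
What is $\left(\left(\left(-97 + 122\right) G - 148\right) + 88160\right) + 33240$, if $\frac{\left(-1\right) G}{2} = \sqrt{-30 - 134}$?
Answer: $121252 - 100 i \sqrt{41} \approx 1.2125 \cdot 10^{5} - 640.31 i$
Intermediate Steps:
$G = - 4 i \sqrt{41}$ ($G = - 2 \sqrt{-30 - 134} = - 2 \sqrt{-164} = - 2 \cdot 2 i \sqrt{41} = - 4 i \sqrt{41} \approx - 25.612 i$)
$\left(\left(\left(-97 + 122\right) G - 148\right) + 88160\right) + 33240 = \left(\left(\left(-97 + 122\right) \left(- 4 i \sqrt{41}\right) - 148\right) + 88160\right) + 33240 = \left(\left(25 \left(- 4 i \sqrt{41}\right) - 148\right) + 88160\right) + 33240 = \left(\left(- 100 i \sqrt{41} - 148\right) + 88160\right) + 33240 = \left(\left(-148 - 100 i \sqrt{41}\right) + 88160\right) + 33240 = \left(88012 - 100 i \sqrt{41}\right) + 33240 = 121252 - 100 i \sqrt{41}$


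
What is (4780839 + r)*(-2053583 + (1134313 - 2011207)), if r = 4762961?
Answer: -27967886392600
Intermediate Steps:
(4780839 + r)*(-2053583 + (1134313 - 2011207)) = (4780839 + 4762961)*(-2053583 + (1134313 - 2011207)) = 9543800*(-2053583 - 876894) = 9543800*(-2930477) = -27967886392600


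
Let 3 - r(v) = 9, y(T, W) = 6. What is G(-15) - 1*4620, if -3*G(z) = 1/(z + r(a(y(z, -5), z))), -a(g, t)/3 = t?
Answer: -291059/63 ≈ -4620.0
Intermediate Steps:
a(g, t) = -3*t
r(v) = -6 (r(v) = 3 - 1*9 = 3 - 9 = -6)
G(z) = -1/(3*(-6 + z)) (G(z) = -1/(3*(z - 6)) = -1/(3*(-6 + z)))
G(-15) - 1*4620 = -1/(-18 + 3*(-15)) - 1*4620 = -1/(-18 - 45) - 4620 = -1/(-63) - 4620 = -1*(-1/63) - 4620 = 1/63 - 4620 = -291059/63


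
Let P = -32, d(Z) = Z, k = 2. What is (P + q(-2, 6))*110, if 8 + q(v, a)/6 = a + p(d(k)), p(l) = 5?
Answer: -1540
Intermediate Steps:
q(v, a) = -18 + 6*a (q(v, a) = -48 + 6*(a + 5) = -48 + 6*(5 + a) = -48 + (30 + 6*a) = -18 + 6*a)
(P + q(-2, 6))*110 = (-32 + (-18 + 6*6))*110 = (-32 + (-18 + 36))*110 = (-32 + 18)*110 = -14*110 = -1540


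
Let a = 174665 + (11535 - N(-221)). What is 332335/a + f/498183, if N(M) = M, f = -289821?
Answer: 5311186984/4422465383 ≈ 1.2010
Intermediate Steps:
a = 186421 (a = 174665 + (11535 - 1*(-221)) = 174665 + (11535 + 221) = 174665 + 11756 = 186421)
332335/a + f/498183 = 332335/186421 - 289821/498183 = 332335*(1/186421) - 289821*1/498183 = 332335/186421 - 13801/23723 = 5311186984/4422465383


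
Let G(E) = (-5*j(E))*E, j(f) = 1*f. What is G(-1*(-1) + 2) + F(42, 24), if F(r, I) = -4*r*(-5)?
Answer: 795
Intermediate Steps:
j(f) = f
G(E) = -5*E**2 (G(E) = (-5*E)*E = -5*E**2)
F(r, I) = 20*r
G(-1*(-1) + 2) + F(42, 24) = -5*(-1*(-1) + 2)**2 + 20*42 = -5*(1 + 2)**2 + 840 = -5*3**2 + 840 = -5*9 + 840 = -45 + 840 = 795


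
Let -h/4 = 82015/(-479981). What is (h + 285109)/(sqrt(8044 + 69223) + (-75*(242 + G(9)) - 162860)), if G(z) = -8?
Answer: -207467302039710/131279606669867 - 1149976731*sqrt(77267)/131279606669867 ≈ -1.5828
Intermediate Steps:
h = 328060/479981 (h = -328060/(-479981) = -328060*(-1)/479981 = -4*(-82015/479981) = 328060/479981 ≈ 0.68349)
(h + 285109)/(sqrt(8044 + 69223) + (-75*(242 + G(9)) - 162860)) = (328060/479981 + 285109)/(sqrt(8044 + 69223) + (-75*(242 - 8) - 162860)) = 136847230989/(479981*(sqrt(77267) + (-75*234 - 162860))) = 136847230989/(479981*(sqrt(77267) + (-17550 - 162860))) = 136847230989/(479981*(sqrt(77267) - 180410)) = 136847230989/(479981*(-180410 + sqrt(77267)))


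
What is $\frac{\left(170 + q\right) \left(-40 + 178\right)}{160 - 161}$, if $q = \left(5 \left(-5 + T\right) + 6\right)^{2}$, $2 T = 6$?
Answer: $-25668$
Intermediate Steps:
$T = 3$ ($T = \frac{1}{2} \cdot 6 = 3$)
$q = 16$ ($q = \left(5 \left(-5 + 3\right) + 6\right)^{2} = \left(5 \left(-2\right) + 6\right)^{2} = \left(-10 + 6\right)^{2} = \left(-4\right)^{2} = 16$)
$\frac{\left(170 + q\right) \left(-40 + 178\right)}{160 - 161} = \frac{\left(170 + 16\right) \left(-40 + 178\right)}{160 - 161} = \frac{186 \cdot 138}{-1} = 25668 \left(-1\right) = -25668$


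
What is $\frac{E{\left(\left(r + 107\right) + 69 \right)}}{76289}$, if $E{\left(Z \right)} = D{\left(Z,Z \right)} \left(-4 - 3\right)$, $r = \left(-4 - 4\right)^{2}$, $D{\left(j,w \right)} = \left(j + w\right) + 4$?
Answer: $- \frac{3388}{76289} \approx -0.04441$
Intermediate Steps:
$D{\left(j,w \right)} = 4 + j + w$
$r = 64$ ($r = \left(-8\right)^{2} = 64$)
$E{\left(Z \right)} = -28 - 14 Z$ ($E{\left(Z \right)} = \left(4 + Z + Z\right) \left(-4 - 3\right) = \left(4 + 2 Z\right) \left(-7\right) = -28 - 14 Z$)
$\frac{E{\left(\left(r + 107\right) + 69 \right)}}{76289} = \frac{-28 - 14 \left(\left(64 + 107\right) + 69\right)}{76289} = \left(-28 - 14 \left(171 + 69\right)\right) \frac{1}{76289} = \left(-28 - 3360\right) \frac{1}{76289} = \left(-3388\right) \frac{1}{76289} = - \frac{3388}{76289}$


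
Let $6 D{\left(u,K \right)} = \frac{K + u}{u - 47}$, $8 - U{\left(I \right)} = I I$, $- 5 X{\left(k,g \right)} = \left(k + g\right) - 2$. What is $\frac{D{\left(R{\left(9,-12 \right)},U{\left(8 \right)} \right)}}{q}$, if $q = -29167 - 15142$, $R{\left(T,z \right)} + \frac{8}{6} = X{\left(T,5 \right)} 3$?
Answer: $- \frac{484}{110728191} \approx -4.3711 \cdot 10^{-6}$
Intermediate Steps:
$X{\left(k,g \right)} = \frac{2}{5} - \frac{g}{5} - \frac{k}{5}$ ($X{\left(k,g \right)} = - \frac{\left(k + g\right) - 2}{5} = - \frac{\left(g + k\right) - 2}{5} = - \frac{-2 + g + k}{5} = \frac{2}{5} - \frac{g}{5} - \frac{k}{5}$)
$U{\left(I \right)} = 8 - I^{2}$ ($U{\left(I \right)} = 8 - I I = 8 - I^{2}$)
$R{\left(T,z \right)} = - \frac{47}{15} - \frac{3 T}{5}$ ($R{\left(T,z \right)} = - \frac{4}{3} + \left(\frac{2}{5} - 1 - \frac{T}{5}\right) 3 = - \frac{4}{3} + \left(- \frac{3}{5} - \frac{T}{5}\right) 3 = - \frac{4}{3} - \left(\frac{9}{5} + \frac{3 T}{5}\right) = - \frac{47}{15} - \frac{3 T}{5}$)
$D{\left(u,K \right)} = \frac{K + u}{6 \left(-47 + u\right)}$ ($D{\left(u,K \right)} = \frac{\left(K + u\right) \frac{1}{u - 47}}{6} = \frac{\left(K + u\right) \frac{1}{-47 + u}}{6} = \frac{\frac{1}{-47 + u} \left(K + u\right)}{6} = \frac{K + u}{6 \left(-47 + u\right)}$)
$q = -44309$ ($q = -29167 - 15142 = -44309$)
$\frac{D{\left(R{\left(9,-12 \right)},U{\left(8 \right)} \right)}}{q} = \frac{\frac{1}{6} \frac{1}{-47 - \frac{128}{15}} \left(\left(8 - 8^{2}\right) - \frac{128}{15}\right)}{-44309} = \frac{\left(8 - 64\right) - \frac{128}{15}}{6 \left(-47 - \frac{128}{15}\right)} \left(- \frac{1}{44309}\right) = \frac{-56 - \frac{128}{15}}{6 \left(- \frac{833}{15}\right)} \left(- \frac{1}{44309}\right) = \frac{1}{6} \left(- \frac{15}{833}\right) \left(- \frac{968}{15}\right) \left(- \frac{1}{44309}\right) = \frac{484}{2499} \left(- \frac{1}{44309}\right) = - \frac{484}{110728191}$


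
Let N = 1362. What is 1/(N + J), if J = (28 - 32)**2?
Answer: 1/1378 ≈ 0.00072569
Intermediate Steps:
J = 16 (J = (-4)**2 = 16)
1/(N + J) = 1/(1362 + 16) = 1/1378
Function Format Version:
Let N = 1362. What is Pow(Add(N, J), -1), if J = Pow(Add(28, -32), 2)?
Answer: Rational(1, 1378) ≈ 0.00072569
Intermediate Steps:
J = 16 (J = Pow(-4, 2) = 16)
Pow(Add(N, J), -1) = Pow(Add(1362, 16), -1) = Pow(1378, -1) = Rational(1, 1378)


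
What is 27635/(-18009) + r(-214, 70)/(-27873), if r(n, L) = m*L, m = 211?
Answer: -115140365/55773873 ≈ -2.0644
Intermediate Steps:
r(n, L) = 211*L
27635/(-18009) + r(-214, 70)/(-27873) = 27635/(-18009) + (211*70)/(-27873) = 27635*(-1/18009) + 14770*(-1/27873) = -27635/18009 - 14770/27873 = -115140365/55773873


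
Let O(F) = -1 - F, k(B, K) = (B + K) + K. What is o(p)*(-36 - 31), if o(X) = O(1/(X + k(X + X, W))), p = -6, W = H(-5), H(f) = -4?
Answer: 1675/26 ≈ 64.423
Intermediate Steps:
W = -4
k(B, K) = B + 2*K
o(X) = -1 - 1/(-8 + 3*X) (o(X) = -1 - 1/(X + ((X + X) + 2*(-4))) = -1 - 1/(X + (2*X - 8)) = -1 - 1/(X + (-8 + 2*X)) = -1 - 1/(-8 + 3*X))
o(p)*(-36 - 31) = ((7 - 3*(-6))/(-8 + 3*(-6)))*(-36 - 31) = ((7 + 18)/(-8 - 18))*(-67) = (25/(-26))*(-67) = -1/26*25*(-67) = -25/26*(-67) = 1675/26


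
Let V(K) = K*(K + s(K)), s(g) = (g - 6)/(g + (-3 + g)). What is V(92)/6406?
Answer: 769948/579743 ≈ 1.3281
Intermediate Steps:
s(g) = (-6 + g)/(-3 + 2*g)
V(K) = K*(K + (-6 + K)/(-3 + 2*K))
V(92)/6406 = (2*92*(-3 + 92² - 1*92)/(-3 + 2*92))/6406 = (2*92*(-3 + 8464 - 92)/(-3 + 184))*(1/6406) = (2*92*8369/181)*(1/6406) = (2*92*(1/181)*8369)*(1/6406) = (1539896/181)*(1/6406) = 769948/579743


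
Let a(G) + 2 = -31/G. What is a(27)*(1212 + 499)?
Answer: -145435/27 ≈ -5386.5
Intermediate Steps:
a(G) = -2 - 31/G
a(27)*(1212 + 499) = (-2 - 31/27)*(1212 + 499) = (-2 - 31*1/27)*1711 = (-2 - 31/27)*1711 = -85/27*1711 = -145435/27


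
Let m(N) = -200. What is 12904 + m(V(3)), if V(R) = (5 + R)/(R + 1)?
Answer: 12704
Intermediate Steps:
V(R) = (5 + R)/(1 + R)
12904 + m(V(3)) = 12904 - 200 = 12704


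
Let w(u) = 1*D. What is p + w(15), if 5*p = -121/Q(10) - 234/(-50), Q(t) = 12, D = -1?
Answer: -3121/1500 ≈ -2.0807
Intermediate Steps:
w(u) = -1 (w(u) = 1*(-1) = -1)
p = -1621/1500 (p = (-121/12 - 234/(-50))/5 = (-121*1/12 - 234*(-1/50))/5 = (-121/12 + 117/25)/5 = (1/5)*(-1621/300) = -1621/1500 ≈ -1.0807)
p + w(15) = -1621/1500 - 1 = -3121/1500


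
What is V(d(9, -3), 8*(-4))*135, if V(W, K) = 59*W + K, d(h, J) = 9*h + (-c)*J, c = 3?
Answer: 712530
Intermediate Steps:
d(h, J) = -3*J + 9*h (d(h, J) = 9*h + (-1*3)*J = 9*h - 3*J = -3*J + 9*h)
V(W, K) = K + 59*W
V(d(9, -3), 8*(-4))*135 = (8*(-4) + 59*(-3*(-3) + 9*9))*135 = (-32 + 59*(9 + 81))*135 = (-32 + 59*90)*135 = (-32 + 5310)*135 = 5278*135 = 712530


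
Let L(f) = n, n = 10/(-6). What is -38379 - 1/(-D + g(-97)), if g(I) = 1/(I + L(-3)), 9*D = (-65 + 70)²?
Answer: -285038169/7427 ≈ -38379.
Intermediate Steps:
n = -5/3 (n = 10*(-⅙) = -5/3 ≈ -1.6667)
D = 25/9 (D = (-65 + 70)²/9 = (⅑)*5² = (⅑)*25 = 25/9 ≈ 2.7778)
L(f) = -5/3
g(I) = 1/(-5/3 + I) (g(I) = 1/(I - 5/3) = 1/(-5/3 + I))
-38379 - 1/(-D + g(-97)) = -38379 - 1/(-1*25/9 + 3/(-5 + 3*(-97))) = -38379 - 1/(-25/9 + 3/(-5 - 291)) = -38379 - 1/(-25/9 + 3/(-296)) = -38379 - 1/(-25/9 + 3*(-1/296)) = -38379 - 1/(-25/9 - 3/296) = -38379 - 1/(-7427/2664) = -38379 - 1*(-2664/7427) = -38379 + 2664/7427 = -285038169/7427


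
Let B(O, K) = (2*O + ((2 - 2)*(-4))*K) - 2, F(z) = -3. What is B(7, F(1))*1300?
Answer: 15600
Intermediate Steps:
B(O, K) = -2 + 2*O (B(O, K) = (2*O + (0*(-4))*K) - 2 = (2*O + 0*K) - 2 = (2*O + 0) - 2 = 2*O - 2 = -2 + 2*O)
B(7, F(1))*1300 = (-2 + 2*7)*1300 = (-2 + 14)*1300 = 12*1300 = 15600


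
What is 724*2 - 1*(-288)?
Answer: 1736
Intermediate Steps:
724*2 - 1*(-288) = 1448 + 288 = 1736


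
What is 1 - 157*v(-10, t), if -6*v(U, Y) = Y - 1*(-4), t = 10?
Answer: 1102/3 ≈ 367.33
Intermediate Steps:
v(U, Y) = -⅔ - Y/6 (v(U, Y) = -(Y - 1*(-4))/6 = -(Y + 4)/6 = -(4 + Y)/6 = -⅔ - Y/6)
1 - 157*v(-10, t) = 1 - 157*(-⅔ - ⅙*10) = 1 - 157*(-⅔ - 5/3) = 1 - 157*(-7/3) = 1 + 1099/3 = 1102/3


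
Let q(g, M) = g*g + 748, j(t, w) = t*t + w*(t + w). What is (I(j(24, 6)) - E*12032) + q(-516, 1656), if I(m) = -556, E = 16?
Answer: 73936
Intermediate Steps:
j(t, w) = t**2 + w*(t + w)
q(g, M) = 748 + g**2 (q(g, M) = g**2 + 748 = 748 + g**2)
(I(j(24, 6)) - E*12032) + q(-516, 1656) = (-556 - 16*12032) + (748 + (-516)**2) = (-556 - 1*192512) + (748 + 266256) = (-556 - 192512) + 267004 = -193068 + 267004 = 73936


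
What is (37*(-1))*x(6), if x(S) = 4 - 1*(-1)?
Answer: -185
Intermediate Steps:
x(S) = 5 (x(S) = 4 + 1 = 5)
(37*(-1))*x(6) = (37*(-1))*5 = -37*5 = -185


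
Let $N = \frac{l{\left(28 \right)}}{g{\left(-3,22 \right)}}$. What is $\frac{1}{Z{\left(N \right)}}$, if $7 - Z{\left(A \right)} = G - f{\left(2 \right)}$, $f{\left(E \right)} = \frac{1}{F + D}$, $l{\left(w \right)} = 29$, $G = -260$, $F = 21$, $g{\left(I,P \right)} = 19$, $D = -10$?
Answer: $\frac{11}{2938} \approx 0.003744$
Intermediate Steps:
$f{\left(E \right)} = \frac{1}{11}$ ($f{\left(E \right)} = \frac{1}{21 - 10} = \frac{1}{11}$)
$N = \frac{29}{19} \approx 1.5263$
$Z{\left(A \right)} = \frac{2938}{11}$ ($Z{\left(A \right)} = 7 - \left(-260 - \frac{1}{11}\right) = 7 - - \frac{2861}{11} = 7 + \frac{2861}{11} = \frac{2938}{11}$)
$\frac{1}{Z{\left(N \right)}} = \frac{1}{\frac{2938}{11}} = \frac{11}{2938}$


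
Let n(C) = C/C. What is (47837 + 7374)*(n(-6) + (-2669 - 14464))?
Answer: -945874852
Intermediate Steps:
n(C) = 1
(47837 + 7374)*(n(-6) + (-2669 - 14464)) = (47837 + 7374)*(1 + (-2669 - 14464)) = 55211*(1 - 17133) = 55211*(-17132) = -945874852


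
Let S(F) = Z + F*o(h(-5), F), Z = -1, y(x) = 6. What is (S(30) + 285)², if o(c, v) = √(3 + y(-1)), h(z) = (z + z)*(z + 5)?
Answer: 139876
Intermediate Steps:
h(z) = 2*z*(5 + z) (h(z) = (2*z)*(5 + z) = 2*z*(5 + z))
o(c, v) = 3 (o(c, v) = √(3 + 6) = √9 = 3)
S(F) = -1 + 3*F (S(F) = -1 + F*3 = -1 + 3*F)
(S(30) + 285)² = ((-1 + 3*30) + 285)² = ((-1 + 90) + 285)² = (89 + 285)² = 374² = 139876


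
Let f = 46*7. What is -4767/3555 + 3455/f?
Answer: 3582517/381570 ≈ 9.3889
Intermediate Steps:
f = 322
-4767/3555 + 3455/f = -4767/3555 + 3455/322 = -4767*1/3555 + 3455*(1/322) = -1589/1185 + 3455/322 = 3582517/381570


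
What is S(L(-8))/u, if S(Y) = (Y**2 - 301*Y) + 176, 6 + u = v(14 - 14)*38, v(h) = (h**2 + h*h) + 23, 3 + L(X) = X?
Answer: 902/217 ≈ 4.1567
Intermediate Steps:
L(X) = -3 + X
v(h) = 23 + 2*h**2 (v(h) = (h**2 + h**2) + 23 = 2*h**2 + 23 = 23 + 2*h**2)
u = 868 (u = -6 + (23 + 2*(14 - 14)**2)*38 = -6 + (23 + 2*0**2)*38 = -6 + (23 + 2*0)*38 = -6 + (23 + 0)*38 = -6 + 23*38 = -6 + 874 = 868)
S(Y) = 176 + Y**2 - 301*Y
S(L(-8))/u = (176 + (-3 - 8)**2 - 301*(-3 - 8))/868 = (176 + (-11)**2 - 301*(-11))*(1/868) = (176 + 121 + 3311)*(1/868) = 3608*(1/868) = 902/217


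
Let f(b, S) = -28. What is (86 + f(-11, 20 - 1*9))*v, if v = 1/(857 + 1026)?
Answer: 58/1883 ≈ 0.030802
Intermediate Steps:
v = 1/1883 ≈ 0.00053107
(86 + f(-11, 20 - 1*9))*v = (86 - 28)*(1/1883) = 58*(1/1883) = 58/1883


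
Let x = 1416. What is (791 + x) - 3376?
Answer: -1169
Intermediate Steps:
(791 + x) - 3376 = (791 + 1416) - 3376 = 2207 - 3376 = -1169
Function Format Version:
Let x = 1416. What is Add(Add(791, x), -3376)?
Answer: -1169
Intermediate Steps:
Add(Add(791, x), -3376) = Add(Add(791, 1416), -3376) = Add(2207, -3376) = -1169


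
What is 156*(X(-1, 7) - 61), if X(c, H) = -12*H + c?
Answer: -22776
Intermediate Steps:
X(c, H) = c - 12*H
156*(X(-1, 7) - 61) = 156*((-1 - 12*7) - 61) = 156*((-1 - 84) - 61) = 156*(-85 - 61) = 156*(-146) = -22776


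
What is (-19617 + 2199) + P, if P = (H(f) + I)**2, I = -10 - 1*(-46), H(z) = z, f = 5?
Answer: -15737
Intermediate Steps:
I = 36 (I = -10 + 46 = 36)
P = 1681 (P = (5 + 36)**2 = 41**2 = 1681)
(-19617 + 2199) + P = (-19617 + 2199) + 1681 = -17418 + 1681 = -15737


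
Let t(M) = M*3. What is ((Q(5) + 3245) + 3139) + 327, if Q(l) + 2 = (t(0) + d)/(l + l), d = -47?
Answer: 67043/10 ≈ 6704.3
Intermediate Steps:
t(M) = 3*M
Q(l) = -2 - 47/(2*l) (Q(l) = -2 + (3*0 - 47)/(l + l) = -2 + (0 - 47)/((2*l)) = -2 - 47/(2*l))
((Q(5) + 3245) + 3139) + 327 = (((-2 - 47/2/5) + 3245) + 3139) + 327 = (((-2 - 47/2*1/5) + 3245) + 3139) + 327 = (((-2 - 47/10) + 3245) + 3139) + 327 = ((-67/10 + 3245) + 3139) + 327 = (32383/10 + 3139) + 327 = 63773/10 + 327 = 67043/10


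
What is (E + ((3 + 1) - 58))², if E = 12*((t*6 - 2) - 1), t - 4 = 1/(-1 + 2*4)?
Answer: 2125764/49 ≈ 43383.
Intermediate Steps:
t = 29/7 (t = 4 + 1/(-1 + 2*4) = 4 + 1/(-1 + 8) = 4 + 1/7 = 4 + ⅐ = 29/7 ≈ 4.1429)
E = 1836/7 (E = 12*(((29/7)*6 - 2) - 1) = 12*((174/7 - 2) - 1) = 12*(160/7 - 1) = 12*(153/7) = 1836/7 ≈ 262.29)
(E + ((3 + 1) - 58))² = (1836/7 + ((3 + 1) - 58))² = (1836/7 + (4 - 58))² = (1836/7 - 54)² = (1458/7)² = 2125764/49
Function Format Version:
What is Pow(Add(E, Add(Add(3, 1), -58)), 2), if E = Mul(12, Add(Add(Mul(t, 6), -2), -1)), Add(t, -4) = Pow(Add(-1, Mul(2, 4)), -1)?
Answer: Rational(2125764, 49) ≈ 43383.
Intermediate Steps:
t = Rational(29, 7) (t = Add(4, Pow(Add(-1, Mul(2, 4)), -1)) = Add(4, Pow(Add(-1, 8), -1)) = Add(4, Pow(7, -1)) = Add(4, Rational(1, 7)) = Rational(29, 7) ≈ 4.1429)
E = Rational(1836, 7) (E = Mul(12, Add(Add(Mul(Rational(29, 7), 6), -2), -1)) = Mul(12, Add(Add(Rational(174, 7), -2), -1)) = Mul(12, Add(Rational(160, 7), -1)) = Mul(12, Rational(153, 7)) = Rational(1836, 7) ≈ 262.29)
Pow(Add(E, Add(Add(3, 1), -58)), 2) = Pow(Add(Rational(1836, 7), Add(Add(3, 1), -58)), 2) = Pow(Add(Rational(1836, 7), Add(4, -58)), 2) = Pow(Add(Rational(1836, 7), -54), 2) = Pow(Rational(1458, 7), 2) = Rational(2125764, 49)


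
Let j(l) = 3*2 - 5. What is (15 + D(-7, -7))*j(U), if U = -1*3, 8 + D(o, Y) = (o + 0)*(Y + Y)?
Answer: 105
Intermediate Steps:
D(o, Y) = -8 + 2*Y*o (D(o, Y) = -8 + (o + 0)*(Y + Y) = -8 + o*(2*Y) = -8 + 2*Y*o)
U = -3
j(l) = 1 (j(l) = 6 - 5 = 1)
(15 + D(-7, -7))*j(U) = (15 + (-8 + 2*(-7)*(-7)))*1 = (15 + (-8 + 98))*1 = (15 + 90)*1 = 105*1 = 105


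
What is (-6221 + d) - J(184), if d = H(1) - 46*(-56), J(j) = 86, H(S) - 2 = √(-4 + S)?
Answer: -3729 + I*√3 ≈ -3729.0 + 1.732*I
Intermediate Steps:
H(S) = 2 + √(-4 + S)
d = 2578 + I*√3 (d = (2 + √(-4 + 1)) - 46*(-56) = (2 + √(-3)) + 2576 = (2 + I*√3) + 2576 = 2578 + I*√3 ≈ 2578.0 + 1.732*I)
(-6221 + d) - J(184) = (-6221 + (2578 + I*√3)) - 1*86 = (-3643 + I*√3) - 86 = -3729 + I*√3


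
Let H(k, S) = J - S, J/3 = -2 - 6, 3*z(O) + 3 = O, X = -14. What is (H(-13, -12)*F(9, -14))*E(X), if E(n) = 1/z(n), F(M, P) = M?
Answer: 324/17 ≈ 19.059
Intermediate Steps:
z(O) = -1 + O/3
J = -24 (J = 3*(-2 - 6) = 3*(-8) = -24)
E(n) = 1/(-1 + n/3)
H(k, S) = -24 - S
(H(-13, -12)*F(9, -14))*E(X) = ((-24 - 1*(-12))*9)*(3/(-3 - 14)) = ((-24 + 12)*9)*(3/(-17)) = (-12*9)*(3*(-1/17)) = -108*(-3/17) = 324/17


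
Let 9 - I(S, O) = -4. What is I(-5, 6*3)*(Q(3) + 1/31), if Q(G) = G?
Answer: 1222/31 ≈ 39.419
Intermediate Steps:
I(S, O) = 13 (I(S, O) = 9 - 1*(-4) = 9 + 4 = 13)
I(-5, 6*3)*(Q(3) + 1/31) = 13*(3 + 1/31) = 13*(94/31) = 1222/31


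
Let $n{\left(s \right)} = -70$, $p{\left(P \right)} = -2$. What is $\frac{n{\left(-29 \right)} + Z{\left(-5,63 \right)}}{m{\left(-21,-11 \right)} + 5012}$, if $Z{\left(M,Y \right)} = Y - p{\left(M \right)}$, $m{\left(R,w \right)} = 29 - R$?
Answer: $- \frac{5}{5062} \approx -0.00098775$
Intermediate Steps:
$Z{\left(M,Y \right)} = 2 + Y$ ($Z{\left(M,Y \right)} = Y - -2 = Y + 2 = 2 + Y$)
$\frac{n{\left(-29 \right)} + Z{\left(-5,63 \right)}}{m{\left(-21,-11 \right)} + 5012} = \frac{-70 + \left(2 + 63\right)}{\left(29 - -21\right) + 5012} = \frac{-70 + 65}{\left(29 + 21\right) + 5012} = - \frac{5}{50 + 5012} = - \frac{5}{5062}$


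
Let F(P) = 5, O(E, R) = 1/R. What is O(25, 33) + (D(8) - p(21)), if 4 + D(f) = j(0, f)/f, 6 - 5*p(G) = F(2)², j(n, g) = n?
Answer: -28/165 ≈ -0.16970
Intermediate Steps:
p(G) = -19/5 (p(G) = 6/5 - ⅕*5² = 6/5 - ⅕*25 = 6/5 - 5 = -19/5)
D(f) = -4 (D(f) = -4 + 0/f = -4 + 0 = -4)
O(25, 33) + (D(8) - p(21)) = 1/33 + (-4 - 1*(-19/5)) = 1/33 + (-4 + 19/5) = 1/33 - ⅕ = -28/165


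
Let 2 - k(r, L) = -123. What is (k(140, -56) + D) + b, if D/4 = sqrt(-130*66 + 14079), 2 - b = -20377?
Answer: 20504 + 12*sqrt(611) ≈ 20801.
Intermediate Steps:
b = 20379 (b = 2 - 1*(-20377) = 2 + 20377 = 20379)
k(r, L) = 125 (k(r, L) = 2 - 1*(-123) = 2 + 123 = 125)
D = 12*sqrt(611) (D = 4*sqrt(-130*66 + 14079) = 4*sqrt(-8580 + 14079) = 4*sqrt(5499) = 4*(3*sqrt(611)) = 12*sqrt(611) ≈ 296.62)
(k(140, -56) + D) + b = (125 + 12*sqrt(611)) + 20379 = 20504 + 12*sqrt(611)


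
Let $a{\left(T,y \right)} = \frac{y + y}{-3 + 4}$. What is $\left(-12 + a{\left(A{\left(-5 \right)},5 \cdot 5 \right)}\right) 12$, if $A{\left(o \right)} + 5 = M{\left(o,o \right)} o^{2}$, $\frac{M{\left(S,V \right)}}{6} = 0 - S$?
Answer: $456$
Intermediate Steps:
$M{\left(S,V \right)} = - 6 S$ ($M{\left(S,V \right)} = 6 \left(0 - S\right) = 6 \left(- S\right) = - 6 S$)
$A{\left(o \right)} = -5 - 6 o^{3}$ ($A{\left(o \right)} = -5 + - 6 o o^{2} = -5 - 6 o^{3}$)
$a{\left(T,y \right)} = 2 y$ ($a{\left(T,y \right)} = \frac{2 y}{1} = 2 y 1 = 2 y$)
$\left(-12 + a{\left(A{\left(-5 \right)},5 \cdot 5 \right)}\right) 12 = \left(-12 + 2 \cdot 5 \cdot 5\right) 12 = \left(-12 + 2 \cdot 25\right) 12 = \left(-12 + 50\right) 12 = 38 \cdot 12 = 456$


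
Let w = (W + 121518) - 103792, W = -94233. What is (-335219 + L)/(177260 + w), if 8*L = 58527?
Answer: -2623225/806024 ≈ -3.2545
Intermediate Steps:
L = 58527/8 (L = (⅛)*58527 = 58527/8 ≈ 7315.9)
w = -76507 (w = (-94233 + 121518) - 103792 = 27285 - 103792 = -76507)
(-335219 + L)/(177260 + w) = (-335219 + 58527/8)/(177260 - 76507) = -2623225/8/100753 = -2623225/8*1/100753 = -2623225/806024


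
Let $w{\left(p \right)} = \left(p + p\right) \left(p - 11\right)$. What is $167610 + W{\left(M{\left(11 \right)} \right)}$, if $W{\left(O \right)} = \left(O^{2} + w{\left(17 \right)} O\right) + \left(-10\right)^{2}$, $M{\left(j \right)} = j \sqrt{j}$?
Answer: $169041 + 2244 \sqrt{11} \approx 1.7648 \cdot 10^{5}$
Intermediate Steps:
$w{\left(p \right)} = 2 p \left(-11 + p\right)$
$M{\left(j \right)} = j^{\frac{3}{2}}$
$W{\left(O \right)} = 100 + O^{2} + 204 O$ ($W{\left(O \right)} = \left(O^{2} + 2 \cdot 17 \left(-11 + 17\right) O\right) + \left(-10\right)^{2} = \left(O^{2} + 2 \cdot 17 \cdot 6 O\right) + 100 = \left(O^{2} + 204 O\right) + 100 = 100 + O^{2} + 204 O$)
$167610 + W{\left(M{\left(11 \right)} \right)} = 167610 + \left(100 + \left(11^{\frac{3}{2}}\right)^{2} + 204 \cdot 11^{\frac{3}{2}}\right) = 167610 + \left(100 + \left(11 \sqrt{11}\right)^{2} + 204 \cdot 11 \sqrt{11}\right) = 167610 + \left(100 + 1331 + 2244 \sqrt{11}\right) = 167610 + \left(1431 + 2244 \sqrt{11}\right) = 169041 + 2244 \sqrt{11}$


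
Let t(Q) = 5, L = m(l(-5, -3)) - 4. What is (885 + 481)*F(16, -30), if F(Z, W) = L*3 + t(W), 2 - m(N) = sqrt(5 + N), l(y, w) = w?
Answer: -1366 - 4098*sqrt(2) ≈ -7161.4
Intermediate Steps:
m(N) = 2 - sqrt(5 + N)
L = -2 - sqrt(2) (L = (2 - sqrt(5 - 3)) - 4 = (2 - sqrt(2)) - 4 = -2 - sqrt(2) ≈ -3.4142)
F(Z, W) = -1 - 3*sqrt(2) (F(Z, W) = (-2 - sqrt(2))*3 + 5 = (-6 - 3*sqrt(2)) + 5 = -1 - 3*sqrt(2))
(885 + 481)*F(16, -30) = (885 + 481)*(-1 - 3*sqrt(2)) = 1366*(-1 - 3*sqrt(2)) = -1366 - 4098*sqrt(2)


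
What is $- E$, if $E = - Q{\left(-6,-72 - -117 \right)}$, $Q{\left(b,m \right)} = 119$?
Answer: $119$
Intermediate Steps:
$E = -119$ ($E = \left(-1\right) 119 = -119$)
$- E = \left(-1\right) \left(-119\right) = 119$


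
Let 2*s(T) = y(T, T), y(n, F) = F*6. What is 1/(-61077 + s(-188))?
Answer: -1/61641 ≈ -1.6223e-5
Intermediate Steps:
y(n, F) = 6*F
s(T) = 3*T (s(T) = (6*T)/2 = 3*T)
1/(-61077 + s(-188)) = 1/(-61077 + 3*(-188)) = 1/(-61077 - 564) = 1/(-61641) = -1/61641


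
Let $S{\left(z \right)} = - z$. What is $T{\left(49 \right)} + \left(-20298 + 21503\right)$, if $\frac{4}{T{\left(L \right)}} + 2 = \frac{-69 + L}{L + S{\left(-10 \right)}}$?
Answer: $\frac{83027}{69} \approx 1203.3$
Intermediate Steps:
$T{\left(L \right)} = \frac{4}{-2 + \frac{-69 + L}{10 + L}}$ ($T{\left(L \right)} = \frac{4}{-2 + \frac{-69 + L}{L - -10}} = \frac{4}{-2 + \frac{-69 + L}{L + 10}} = \frac{4}{-2 + \frac{-69 + L}{10 + L}}$)
$T{\left(49 \right)} + \left(-20298 + 21503\right) = \frac{4 \left(-10 - 49\right)}{89 + 49} + \left(-20298 + 21503\right) = \frac{4 \left(-10 - 49\right)}{138} + 1205 = 4 \cdot \frac{1}{138} \left(-59\right) + 1205 = - \frac{118}{69} + 1205 = \frac{83027}{69}$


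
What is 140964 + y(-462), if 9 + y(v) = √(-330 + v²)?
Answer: 140955 + √213114 ≈ 1.4142e+5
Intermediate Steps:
y(v) = -9 + √(-330 + v²)
140964 + y(-462) = 140964 + (-9 + √(-330 + (-462)²)) = 140964 + (-9 + √(-330 + 213444)) = 140964 + (-9 + √213114) = 140955 + √213114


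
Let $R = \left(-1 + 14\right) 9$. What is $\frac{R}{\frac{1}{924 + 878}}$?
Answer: $210834$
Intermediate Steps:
$R = 117$ ($R = 13 \cdot 9 = 117$)
$\frac{R}{\frac{1}{924 + 878}} = \frac{117}{\frac{1}{924 + 878}} = \frac{117}{\frac{1}{1802}} = 117 \frac{1}{\frac{1}{1802}} = 117 \cdot 1802 = 210834$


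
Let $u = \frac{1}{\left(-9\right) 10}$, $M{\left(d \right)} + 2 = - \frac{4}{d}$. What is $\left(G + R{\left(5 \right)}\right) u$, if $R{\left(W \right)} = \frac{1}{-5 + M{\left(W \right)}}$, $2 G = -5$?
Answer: $\frac{41}{1404} \approx 0.029202$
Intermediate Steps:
$M{\left(d \right)} = -2 - \frac{4}{d}$
$G = - \frac{5}{2}$ ($G = \frac{1}{2} \left(-5\right) = - \frac{5}{2} \approx -2.5$)
$R{\left(W \right)} = \frac{1}{-7 - \frac{4}{W}}$ ($R{\left(W \right)} = \frac{1}{-5 - \left(2 + \frac{4}{W}\right)} = \frac{1}{-7 - \frac{4}{W}}$)
$u = - \frac{1}{90}$ ($u = \left(- \frac{1}{9}\right) \frac{1}{10} = - \frac{1}{90} \approx -0.011111$)
$\left(G + R{\left(5 \right)}\right) u = \left(- \frac{5}{2} - \frac{5}{4 + 7 \cdot 5}\right) \left(- \frac{1}{90}\right) = \left(- \frac{5}{2} - \frac{5}{4 + 35}\right) \left(- \frac{1}{90}\right) = \left(- \frac{5}{2} - \frac{5}{39}\right) \left(- \frac{1}{90}\right) = \left(- \frac{205}{78}\right) \left(- \frac{1}{90}\right) = \frac{41}{1404}$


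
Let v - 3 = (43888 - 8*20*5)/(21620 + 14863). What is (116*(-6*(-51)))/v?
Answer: 1295000568/152537 ≈ 8489.8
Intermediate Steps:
v = 152537/36483 (v = 3 + (43888 - 8*20*5)/(21620 + 14863) = 3 + (43888 - 160*5)/36483 = 3 + (43888 - 800)*(1/36483) = 3 + 43088*(1/36483) = 3 + 43088/36483 = 152537/36483 ≈ 4.1810)
(116*(-6*(-51)))/v = (116*(-6*(-51)))/(152537/36483) = (116*306)*(36483/152537) = 35496*(36483/152537) = 1295000568/152537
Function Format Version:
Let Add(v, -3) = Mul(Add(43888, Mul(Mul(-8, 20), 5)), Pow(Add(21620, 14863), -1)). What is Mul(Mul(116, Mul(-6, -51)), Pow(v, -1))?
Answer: Rational(1295000568, 152537) ≈ 8489.8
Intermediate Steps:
v = Rational(152537, 36483) (v = Add(3, Mul(Add(43888, Mul(Mul(-8, 20), 5)), Pow(Add(21620, 14863), -1))) = Add(3, Mul(Add(43888, Mul(-160, 5)), Pow(36483, -1))) = Add(3, Mul(Add(43888, -800), Rational(1, 36483))) = Add(3, Mul(43088, Rational(1, 36483))) = Add(3, Rational(43088, 36483)) = Rational(152537, 36483) ≈ 4.1810)
Mul(Mul(116, Mul(-6, -51)), Pow(v, -1)) = Mul(Mul(116, Mul(-6, -51)), Pow(Rational(152537, 36483), -1)) = Mul(Mul(116, 306), Rational(36483, 152537)) = Mul(35496, Rational(36483, 152537)) = Rational(1295000568, 152537)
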